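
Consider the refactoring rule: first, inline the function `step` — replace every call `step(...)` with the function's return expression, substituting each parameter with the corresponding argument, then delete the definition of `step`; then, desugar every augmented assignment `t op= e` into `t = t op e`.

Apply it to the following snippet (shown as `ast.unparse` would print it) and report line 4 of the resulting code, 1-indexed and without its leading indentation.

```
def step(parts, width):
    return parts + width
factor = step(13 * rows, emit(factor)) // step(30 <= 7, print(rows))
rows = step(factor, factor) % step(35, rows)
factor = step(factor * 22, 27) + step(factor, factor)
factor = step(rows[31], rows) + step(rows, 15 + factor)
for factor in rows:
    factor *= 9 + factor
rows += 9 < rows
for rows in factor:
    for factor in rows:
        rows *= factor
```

factor = rows[31] + rows + (rows + (15 + factor))

Transformed code:
factor = (13 * rows + emit(factor)) // ((30 <= 7) + print(rows))
rows = (factor + factor) % (35 + rows)
factor = factor * 22 + 27 + (factor + factor)
factor = rows[31] + rows + (rows + (15 + factor))
for factor in rows:
    factor = factor * (9 + factor)
rows = rows + (9 < rows)
for rows in factor:
    for factor in rows:
        rows = rows * factor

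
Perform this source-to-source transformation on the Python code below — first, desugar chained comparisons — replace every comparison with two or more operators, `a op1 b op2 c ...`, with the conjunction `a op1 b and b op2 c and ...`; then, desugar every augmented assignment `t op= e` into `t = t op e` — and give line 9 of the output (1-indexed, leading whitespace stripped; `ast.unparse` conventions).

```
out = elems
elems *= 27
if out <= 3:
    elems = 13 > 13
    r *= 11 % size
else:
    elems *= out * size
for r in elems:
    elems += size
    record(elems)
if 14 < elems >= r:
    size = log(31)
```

Transformed code:
out = elems
elems = elems * 27
if out <= 3:
    elems = 13 > 13
    r = r * (11 % size)
else:
    elems = elems * (out * size)
for r in elems:
    elems = elems + size
    record(elems)
if 14 < elems and elems >= r:
    size = log(31)

elems = elems + size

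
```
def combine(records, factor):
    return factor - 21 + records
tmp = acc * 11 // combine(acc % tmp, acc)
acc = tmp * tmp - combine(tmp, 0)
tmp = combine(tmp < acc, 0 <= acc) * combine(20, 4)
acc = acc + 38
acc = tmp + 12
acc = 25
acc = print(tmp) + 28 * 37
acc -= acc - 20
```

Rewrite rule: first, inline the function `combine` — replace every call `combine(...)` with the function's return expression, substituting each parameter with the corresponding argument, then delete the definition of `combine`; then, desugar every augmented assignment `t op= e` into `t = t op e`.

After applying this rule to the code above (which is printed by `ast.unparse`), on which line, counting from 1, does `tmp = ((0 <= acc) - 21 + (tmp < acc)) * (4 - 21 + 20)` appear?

3

Transformed code:
tmp = acc * 11 // (acc - 21 + acc % tmp)
acc = tmp * tmp - (0 - 21 + tmp)
tmp = ((0 <= acc) - 21 + (tmp < acc)) * (4 - 21 + 20)
acc = acc + 38
acc = tmp + 12
acc = 25
acc = print(tmp) + 28 * 37
acc = acc - (acc - 20)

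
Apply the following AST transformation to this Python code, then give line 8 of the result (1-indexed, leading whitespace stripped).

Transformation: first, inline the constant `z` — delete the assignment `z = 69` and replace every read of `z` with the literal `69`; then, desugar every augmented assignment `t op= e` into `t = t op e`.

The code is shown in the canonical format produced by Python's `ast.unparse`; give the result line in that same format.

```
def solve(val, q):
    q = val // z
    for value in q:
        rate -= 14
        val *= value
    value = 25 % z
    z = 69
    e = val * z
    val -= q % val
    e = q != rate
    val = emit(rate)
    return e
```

val = val - q % val

Transformed code:
def solve(val, q):
    q = val // 69
    for value in q:
        rate = rate - 14
        val = val * value
    value = 25 % 69
    e = val * 69
    val = val - q % val
    e = q != rate
    val = emit(rate)
    return e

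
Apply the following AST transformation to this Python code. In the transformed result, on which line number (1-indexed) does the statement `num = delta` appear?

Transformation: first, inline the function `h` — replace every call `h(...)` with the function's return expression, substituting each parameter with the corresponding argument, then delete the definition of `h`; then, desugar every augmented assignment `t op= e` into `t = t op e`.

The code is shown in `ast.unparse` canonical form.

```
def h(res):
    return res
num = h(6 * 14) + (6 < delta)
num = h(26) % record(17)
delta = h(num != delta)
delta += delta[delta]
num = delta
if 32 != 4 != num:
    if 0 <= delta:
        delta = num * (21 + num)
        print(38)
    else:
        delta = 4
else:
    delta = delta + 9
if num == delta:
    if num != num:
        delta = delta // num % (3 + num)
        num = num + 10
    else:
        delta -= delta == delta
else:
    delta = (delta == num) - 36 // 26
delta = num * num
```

5

Transformed code:
num = 6 * 14 + (6 < delta)
num = 26 % record(17)
delta = num != delta
delta = delta + delta[delta]
num = delta
if 32 != 4 != num:
    if 0 <= delta:
        delta = num * (21 + num)
        print(38)
    else:
        delta = 4
else:
    delta = delta + 9
if num == delta:
    if num != num:
        delta = delta // num % (3 + num)
        num = num + 10
    else:
        delta = delta - (delta == delta)
else:
    delta = (delta == num) - 36 // 26
delta = num * num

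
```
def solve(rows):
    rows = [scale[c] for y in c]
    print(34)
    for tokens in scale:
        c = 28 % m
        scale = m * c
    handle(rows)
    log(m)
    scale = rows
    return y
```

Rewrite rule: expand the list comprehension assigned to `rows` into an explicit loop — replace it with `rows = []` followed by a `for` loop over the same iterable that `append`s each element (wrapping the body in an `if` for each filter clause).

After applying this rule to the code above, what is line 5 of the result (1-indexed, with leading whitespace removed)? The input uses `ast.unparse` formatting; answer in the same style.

print(34)

Transformed code:
def solve(rows):
    rows = []
    for y in c:
        rows.append(scale[c])
    print(34)
    for tokens in scale:
        c = 28 % m
        scale = m * c
    handle(rows)
    log(m)
    scale = rows
    return y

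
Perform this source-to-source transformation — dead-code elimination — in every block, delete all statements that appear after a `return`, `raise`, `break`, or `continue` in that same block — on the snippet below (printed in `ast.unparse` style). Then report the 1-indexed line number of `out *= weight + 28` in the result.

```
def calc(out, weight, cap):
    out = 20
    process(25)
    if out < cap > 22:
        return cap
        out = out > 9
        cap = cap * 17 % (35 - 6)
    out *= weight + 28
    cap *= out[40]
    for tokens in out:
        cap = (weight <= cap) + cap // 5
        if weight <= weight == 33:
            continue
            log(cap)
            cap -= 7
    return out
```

Transformed code:
def calc(out, weight, cap):
    out = 20
    process(25)
    if out < cap > 22:
        return cap
    out *= weight + 28
    cap *= out[40]
    for tokens in out:
        cap = (weight <= cap) + cap // 5
        if weight <= weight == 33:
            continue
    return out

6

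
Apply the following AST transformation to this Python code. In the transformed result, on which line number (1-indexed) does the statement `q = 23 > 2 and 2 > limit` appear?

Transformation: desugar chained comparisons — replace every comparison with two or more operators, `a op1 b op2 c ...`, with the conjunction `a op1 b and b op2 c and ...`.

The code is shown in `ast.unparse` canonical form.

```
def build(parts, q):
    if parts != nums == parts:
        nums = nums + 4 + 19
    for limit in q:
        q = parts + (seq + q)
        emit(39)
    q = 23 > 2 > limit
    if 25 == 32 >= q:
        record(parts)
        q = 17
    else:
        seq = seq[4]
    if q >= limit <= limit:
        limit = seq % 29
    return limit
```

Transformed code:
def build(parts, q):
    if parts != nums and nums == parts:
        nums = nums + 4 + 19
    for limit in q:
        q = parts + (seq + q)
        emit(39)
    q = 23 > 2 and 2 > limit
    if 25 == 32 and 32 >= q:
        record(parts)
        q = 17
    else:
        seq = seq[4]
    if q >= limit and limit <= limit:
        limit = seq % 29
    return limit

7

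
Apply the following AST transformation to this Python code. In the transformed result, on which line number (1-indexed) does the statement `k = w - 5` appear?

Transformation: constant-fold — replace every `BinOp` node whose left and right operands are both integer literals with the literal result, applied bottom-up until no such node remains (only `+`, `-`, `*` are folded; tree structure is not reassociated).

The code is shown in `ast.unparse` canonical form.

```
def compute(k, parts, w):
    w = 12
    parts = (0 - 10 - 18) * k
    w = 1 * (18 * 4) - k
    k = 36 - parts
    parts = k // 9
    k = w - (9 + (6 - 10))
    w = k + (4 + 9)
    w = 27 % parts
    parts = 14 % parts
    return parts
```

Transformed code:
def compute(k, parts, w):
    w = 12
    parts = -28 * k
    w = 72 - k
    k = 36 - parts
    parts = k // 9
    k = w - 5
    w = k + 13
    w = 27 % parts
    parts = 14 % parts
    return parts

7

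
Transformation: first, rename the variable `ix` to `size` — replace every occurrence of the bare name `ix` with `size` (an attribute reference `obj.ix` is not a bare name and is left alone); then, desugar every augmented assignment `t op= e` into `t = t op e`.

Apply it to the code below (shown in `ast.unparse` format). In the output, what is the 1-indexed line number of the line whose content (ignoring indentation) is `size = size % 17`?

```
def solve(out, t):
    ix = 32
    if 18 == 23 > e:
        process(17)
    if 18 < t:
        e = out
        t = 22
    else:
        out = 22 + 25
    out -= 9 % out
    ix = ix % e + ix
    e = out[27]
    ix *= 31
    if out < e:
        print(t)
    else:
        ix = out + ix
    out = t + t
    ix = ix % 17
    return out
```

Transformed code:
def solve(out, t):
    size = 32
    if 18 == 23 > e:
        process(17)
    if 18 < t:
        e = out
        t = 22
    else:
        out = 22 + 25
    out = out - 9 % out
    size = size % e + size
    e = out[27]
    size = size * 31
    if out < e:
        print(t)
    else:
        size = out + size
    out = t + t
    size = size % 17
    return out

19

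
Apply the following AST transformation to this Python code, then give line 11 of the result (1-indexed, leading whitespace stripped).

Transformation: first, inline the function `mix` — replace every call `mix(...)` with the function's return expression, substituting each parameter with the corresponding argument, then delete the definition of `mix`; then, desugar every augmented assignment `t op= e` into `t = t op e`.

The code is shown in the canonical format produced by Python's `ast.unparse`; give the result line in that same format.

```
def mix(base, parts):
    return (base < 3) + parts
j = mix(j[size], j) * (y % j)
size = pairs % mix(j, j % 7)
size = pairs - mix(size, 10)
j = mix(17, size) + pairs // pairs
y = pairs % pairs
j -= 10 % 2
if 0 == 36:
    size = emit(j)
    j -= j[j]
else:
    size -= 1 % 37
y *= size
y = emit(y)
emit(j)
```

size = size - 1 % 37

Transformed code:
j = ((j[size] < 3) + j) * (y % j)
size = pairs % ((j < 3) + j % 7)
size = pairs - ((size < 3) + 10)
j = (17 < 3) + size + pairs // pairs
y = pairs % pairs
j = j - 10 % 2
if 0 == 36:
    size = emit(j)
    j = j - j[j]
else:
    size = size - 1 % 37
y = y * size
y = emit(y)
emit(j)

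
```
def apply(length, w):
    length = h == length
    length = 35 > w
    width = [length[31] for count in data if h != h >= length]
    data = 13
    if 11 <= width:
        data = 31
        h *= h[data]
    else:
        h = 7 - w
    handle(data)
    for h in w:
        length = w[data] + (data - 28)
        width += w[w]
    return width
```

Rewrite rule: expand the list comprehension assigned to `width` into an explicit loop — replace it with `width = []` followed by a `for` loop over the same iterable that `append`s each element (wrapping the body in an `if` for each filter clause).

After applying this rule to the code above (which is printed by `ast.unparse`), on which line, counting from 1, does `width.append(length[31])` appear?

Transformed code:
def apply(length, w):
    length = h == length
    length = 35 > w
    width = []
    for count in data:
        if h != h >= length:
            width.append(length[31])
    data = 13
    if 11 <= width:
        data = 31
        h *= h[data]
    else:
        h = 7 - w
    handle(data)
    for h in w:
        length = w[data] + (data - 28)
        width += w[w]
    return width

7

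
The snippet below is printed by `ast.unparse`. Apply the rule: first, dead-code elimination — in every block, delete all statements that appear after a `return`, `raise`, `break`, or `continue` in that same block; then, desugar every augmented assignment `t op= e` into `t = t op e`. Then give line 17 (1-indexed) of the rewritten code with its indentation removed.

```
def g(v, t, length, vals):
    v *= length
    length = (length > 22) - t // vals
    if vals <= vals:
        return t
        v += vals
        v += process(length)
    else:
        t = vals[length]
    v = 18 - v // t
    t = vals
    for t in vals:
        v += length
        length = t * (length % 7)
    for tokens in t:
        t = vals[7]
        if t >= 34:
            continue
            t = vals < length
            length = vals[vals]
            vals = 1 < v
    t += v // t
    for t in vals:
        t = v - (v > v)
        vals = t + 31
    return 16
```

t = t + v // t

Transformed code:
def g(v, t, length, vals):
    v = v * length
    length = (length > 22) - t // vals
    if vals <= vals:
        return t
    else:
        t = vals[length]
    v = 18 - v // t
    t = vals
    for t in vals:
        v = v + length
        length = t * (length % 7)
    for tokens in t:
        t = vals[7]
        if t >= 34:
            continue
    t = t + v // t
    for t in vals:
        t = v - (v > v)
        vals = t + 31
    return 16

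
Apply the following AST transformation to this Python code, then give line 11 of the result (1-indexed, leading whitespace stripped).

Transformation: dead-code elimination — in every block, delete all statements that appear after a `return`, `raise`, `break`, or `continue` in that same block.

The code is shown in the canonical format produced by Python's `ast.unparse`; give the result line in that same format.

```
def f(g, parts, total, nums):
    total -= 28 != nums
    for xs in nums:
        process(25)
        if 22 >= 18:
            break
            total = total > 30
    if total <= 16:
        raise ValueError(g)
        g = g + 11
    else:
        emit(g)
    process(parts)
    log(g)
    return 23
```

process(parts)

Transformed code:
def f(g, parts, total, nums):
    total -= 28 != nums
    for xs in nums:
        process(25)
        if 22 >= 18:
            break
    if total <= 16:
        raise ValueError(g)
    else:
        emit(g)
    process(parts)
    log(g)
    return 23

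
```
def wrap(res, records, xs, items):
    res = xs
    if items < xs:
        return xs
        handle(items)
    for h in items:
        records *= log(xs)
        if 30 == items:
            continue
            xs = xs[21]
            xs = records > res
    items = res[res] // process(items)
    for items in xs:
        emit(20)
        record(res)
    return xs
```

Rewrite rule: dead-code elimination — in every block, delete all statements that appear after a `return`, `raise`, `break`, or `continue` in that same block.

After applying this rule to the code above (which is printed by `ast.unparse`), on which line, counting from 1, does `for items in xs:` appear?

Transformed code:
def wrap(res, records, xs, items):
    res = xs
    if items < xs:
        return xs
    for h in items:
        records *= log(xs)
        if 30 == items:
            continue
    items = res[res] // process(items)
    for items in xs:
        emit(20)
        record(res)
    return xs

10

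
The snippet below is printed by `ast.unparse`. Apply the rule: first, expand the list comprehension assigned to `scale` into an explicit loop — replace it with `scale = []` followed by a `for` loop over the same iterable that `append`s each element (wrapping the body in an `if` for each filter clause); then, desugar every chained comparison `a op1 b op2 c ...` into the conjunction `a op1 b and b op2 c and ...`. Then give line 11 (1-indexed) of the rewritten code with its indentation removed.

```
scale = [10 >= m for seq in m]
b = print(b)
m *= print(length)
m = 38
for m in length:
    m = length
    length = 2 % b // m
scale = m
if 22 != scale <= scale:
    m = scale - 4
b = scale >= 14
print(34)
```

if 22 != scale and scale <= scale:

Transformed code:
scale = []
for seq in m:
    scale.append(10 >= m)
b = print(b)
m *= print(length)
m = 38
for m in length:
    m = length
    length = 2 % b // m
scale = m
if 22 != scale and scale <= scale:
    m = scale - 4
b = scale >= 14
print(34)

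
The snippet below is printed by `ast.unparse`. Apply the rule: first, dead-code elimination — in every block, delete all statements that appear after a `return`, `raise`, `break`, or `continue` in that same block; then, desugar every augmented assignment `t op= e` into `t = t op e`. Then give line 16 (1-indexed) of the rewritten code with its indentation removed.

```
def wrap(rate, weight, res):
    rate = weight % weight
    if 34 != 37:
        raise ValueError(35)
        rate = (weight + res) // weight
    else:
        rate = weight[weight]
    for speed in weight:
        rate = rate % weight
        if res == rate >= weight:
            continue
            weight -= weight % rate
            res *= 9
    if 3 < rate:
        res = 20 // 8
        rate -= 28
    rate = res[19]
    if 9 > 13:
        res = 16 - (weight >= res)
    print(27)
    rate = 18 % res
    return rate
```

res = 16 - (weight >= res)

Transformed code:
def wrap(rate, weight, res):
    rate = weight % weight
    if 34 != 37:
        raise ValueError(35)
    else:
        rate = weight[weight]
    for speed in weight:
        rate = rate % weight
        if res == rate >= weight:
            continue
    if 3 < rate:
        res = 20 // 8
        rate = rate - 28
    rate = res[19]
    if 9 > 13:
        res = 16 - (weight >= res)
    print(27)
    rate = 18 % res
    return rate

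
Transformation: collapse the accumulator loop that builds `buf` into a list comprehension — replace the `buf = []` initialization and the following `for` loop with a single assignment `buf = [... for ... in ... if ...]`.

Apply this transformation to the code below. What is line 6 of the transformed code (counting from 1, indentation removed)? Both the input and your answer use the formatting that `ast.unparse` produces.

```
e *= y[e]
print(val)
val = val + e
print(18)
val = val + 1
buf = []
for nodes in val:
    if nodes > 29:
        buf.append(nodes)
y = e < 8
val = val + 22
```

Transformed code:
e *= y[e]
print(val)
val = val + e
print(18)
val = val + 1
buf = [nodes for nodes in val if nodes > 29]
y = e < 8
val = val + 22

buf = [nodes for nodes in val if nodes > 29]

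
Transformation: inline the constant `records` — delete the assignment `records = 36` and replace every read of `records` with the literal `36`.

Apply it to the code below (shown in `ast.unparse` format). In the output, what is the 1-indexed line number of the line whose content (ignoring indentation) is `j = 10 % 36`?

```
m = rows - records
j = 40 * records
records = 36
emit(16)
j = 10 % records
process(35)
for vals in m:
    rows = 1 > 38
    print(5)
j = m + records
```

Transformed code:
m = rows - 36
j = 40 * 36
emit(16)
j = 10 % 36
process(35)
for vals in m:
    rows = 1 > 38
    print(5)
j = m + 36

4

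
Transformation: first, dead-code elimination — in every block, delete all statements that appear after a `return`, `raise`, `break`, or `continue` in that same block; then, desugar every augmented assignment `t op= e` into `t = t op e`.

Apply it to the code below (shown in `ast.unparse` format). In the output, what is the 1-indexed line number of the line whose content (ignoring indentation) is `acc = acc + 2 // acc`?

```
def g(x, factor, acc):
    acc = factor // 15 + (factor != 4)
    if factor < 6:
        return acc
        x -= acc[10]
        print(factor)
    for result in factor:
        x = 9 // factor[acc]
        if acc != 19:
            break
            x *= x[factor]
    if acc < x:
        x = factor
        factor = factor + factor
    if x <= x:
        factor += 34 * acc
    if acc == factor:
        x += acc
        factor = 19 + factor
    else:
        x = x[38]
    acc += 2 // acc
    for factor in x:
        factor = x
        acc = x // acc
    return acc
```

19

Transformed code:
def g(x, factor, acc):
    acc = factor // 15 + (factor != 4)
    if factor < 6:
        return acc
    for result in factor:
        x = 9 // factor[acc]
        if acc != 19:
            break
    if acc < x:
        x = factor
        factor = factor + factor
    if x <= x:
        factor = factor + 34 * acc
    if acc == factor:
        x = x + acc
        factor = 19 + factor
    else:
        x = x[38]
    acc = acc + 2 // acc
    for factor in x:
        factor = x
        acc = x // acc
    return acc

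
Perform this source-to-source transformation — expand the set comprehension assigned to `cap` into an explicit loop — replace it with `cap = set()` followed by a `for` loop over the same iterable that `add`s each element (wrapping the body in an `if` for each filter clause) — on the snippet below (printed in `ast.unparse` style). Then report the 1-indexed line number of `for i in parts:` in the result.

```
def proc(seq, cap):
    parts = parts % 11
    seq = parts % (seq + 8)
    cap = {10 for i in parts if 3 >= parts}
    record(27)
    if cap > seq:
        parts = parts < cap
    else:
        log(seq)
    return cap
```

5

Transformed code:
def proc(seq, cap):
    parts = parts % 11
    seq = parts % (seq + 8)
    cap = set()
    for i in parts:
        if 3 >= parts:
            cap.add(10)
    record(27)
    if cap > seq:
        parts = parts < cap
    else:
        log(seq)
    return cap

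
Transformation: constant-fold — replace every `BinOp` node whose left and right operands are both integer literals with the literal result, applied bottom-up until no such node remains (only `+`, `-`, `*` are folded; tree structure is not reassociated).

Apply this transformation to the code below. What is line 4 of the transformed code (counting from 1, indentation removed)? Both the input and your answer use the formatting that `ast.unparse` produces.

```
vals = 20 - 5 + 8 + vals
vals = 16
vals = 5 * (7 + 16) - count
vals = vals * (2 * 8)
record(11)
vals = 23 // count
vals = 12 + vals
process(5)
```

vals = vals * 16

Transformed code:
vals = 23 + vals
vals = 16
vals = 115 - count
vals = vals * 16
record(11)
vals = 23 // count
vals = 12 + vals
process(5)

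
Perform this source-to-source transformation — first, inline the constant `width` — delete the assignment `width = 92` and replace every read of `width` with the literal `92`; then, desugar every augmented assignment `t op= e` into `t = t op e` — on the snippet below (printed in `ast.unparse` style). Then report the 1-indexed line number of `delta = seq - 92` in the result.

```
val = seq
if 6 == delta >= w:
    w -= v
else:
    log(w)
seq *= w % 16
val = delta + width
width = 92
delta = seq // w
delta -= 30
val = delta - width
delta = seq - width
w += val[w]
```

11

Transformed code:
val = seq
if 6 == delta >= w:
    w = w - v
else:
    log(w)
seq = seq * (w % 16)
val = delta + 92
delta = seq // w
delta = delta - 30
val = delta - 92
delta = seq - 92
w = w + val[w]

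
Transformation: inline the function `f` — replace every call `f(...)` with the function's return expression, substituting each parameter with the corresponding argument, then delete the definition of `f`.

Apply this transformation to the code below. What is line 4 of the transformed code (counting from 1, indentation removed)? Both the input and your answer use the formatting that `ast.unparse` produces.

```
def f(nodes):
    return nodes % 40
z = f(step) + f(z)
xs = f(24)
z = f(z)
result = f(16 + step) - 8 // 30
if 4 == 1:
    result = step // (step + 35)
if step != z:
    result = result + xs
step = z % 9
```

Transformed code:
z = step % 40 + z % 40
xs = 24 % 40
z = z % 40
result = (16 + step) % 40 - 8 // 30
if 4 == 1:
    result = step // (step + 35)
if step != z:
    result = result + xs
step = z % 9

result = (16 + step) % 40 - 8 // 30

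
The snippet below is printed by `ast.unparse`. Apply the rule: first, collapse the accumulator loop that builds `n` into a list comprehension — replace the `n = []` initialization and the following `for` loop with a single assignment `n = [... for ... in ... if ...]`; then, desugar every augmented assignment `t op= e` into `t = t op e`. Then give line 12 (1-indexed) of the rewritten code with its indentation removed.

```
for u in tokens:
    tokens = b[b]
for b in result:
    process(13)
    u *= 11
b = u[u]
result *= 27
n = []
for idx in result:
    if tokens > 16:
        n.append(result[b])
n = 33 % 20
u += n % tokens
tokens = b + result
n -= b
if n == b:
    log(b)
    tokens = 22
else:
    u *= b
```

n = n - b

Transformed code:
for u in tokens:
    tokens = b[b]
for b in result:
    process(13)
    u = u * 11
b = u[u]
result = result * 27
n = [result[b] for idx in result if tokens > 16]
n = 33 % 20
u = u + n % tokens
tokens = b + result
n = n - b
if n == b:
    log(b)
    tokens = 22
else:
    u = u * b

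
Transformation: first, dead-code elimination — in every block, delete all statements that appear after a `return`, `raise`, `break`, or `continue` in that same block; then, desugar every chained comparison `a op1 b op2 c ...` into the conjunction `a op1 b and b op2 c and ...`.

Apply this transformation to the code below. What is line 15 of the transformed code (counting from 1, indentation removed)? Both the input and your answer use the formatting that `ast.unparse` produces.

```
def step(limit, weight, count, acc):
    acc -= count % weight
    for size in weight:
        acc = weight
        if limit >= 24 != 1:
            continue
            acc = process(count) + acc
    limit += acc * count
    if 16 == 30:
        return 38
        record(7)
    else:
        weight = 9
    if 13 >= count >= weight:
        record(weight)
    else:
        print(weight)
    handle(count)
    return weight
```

print(weight)

Transformed code:
def step(limit, weight, count, acc):
    acc -= count % weight
    for size in weight:
        acc = weight
        if limit >= 24 and 24 != 1:
            continue
    limit += acc * count
    if 16 == 30:
        return 38
    else:
        weight = 9
    if 13 >= count and count >= weight:
        record(weight)
    else:
        print(weight)
    handle(count)
    return weight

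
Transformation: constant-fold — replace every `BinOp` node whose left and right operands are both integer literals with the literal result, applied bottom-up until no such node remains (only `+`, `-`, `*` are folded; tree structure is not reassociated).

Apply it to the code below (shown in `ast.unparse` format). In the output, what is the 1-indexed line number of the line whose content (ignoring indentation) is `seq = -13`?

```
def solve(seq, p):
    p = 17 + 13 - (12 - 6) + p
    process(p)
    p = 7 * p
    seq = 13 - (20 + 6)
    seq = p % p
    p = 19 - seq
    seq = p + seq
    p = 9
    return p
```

Transformed code:
def solve(seq, p):
    p = 24 + p
    process(p)
    p = 7 * p
    seq = -13
    seq = p % p
    p = 19 - seq
    seq = p + seq
    p = 9
    return p

5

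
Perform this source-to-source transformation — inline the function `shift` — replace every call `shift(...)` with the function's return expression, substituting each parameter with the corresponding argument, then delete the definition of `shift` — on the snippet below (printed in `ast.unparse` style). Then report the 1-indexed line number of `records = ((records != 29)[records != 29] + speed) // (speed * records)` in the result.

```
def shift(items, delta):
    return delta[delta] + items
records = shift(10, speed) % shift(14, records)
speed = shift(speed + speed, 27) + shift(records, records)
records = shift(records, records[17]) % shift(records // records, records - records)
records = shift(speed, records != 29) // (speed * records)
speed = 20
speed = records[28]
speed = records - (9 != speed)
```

4

Transformed code:
records = (speed[speed] + 10) % (records[records] + 14)
speed = 27[27] + (speed + speed) + (records[records] + records)
records = (records[17][records[17]] + records) % ((records - records)[records - records] + records // records)
records = ((records != 29)[records != 29] + speed) // (speed * records)
speed = 20
speed = records[28]
speed = records - (9 != speed)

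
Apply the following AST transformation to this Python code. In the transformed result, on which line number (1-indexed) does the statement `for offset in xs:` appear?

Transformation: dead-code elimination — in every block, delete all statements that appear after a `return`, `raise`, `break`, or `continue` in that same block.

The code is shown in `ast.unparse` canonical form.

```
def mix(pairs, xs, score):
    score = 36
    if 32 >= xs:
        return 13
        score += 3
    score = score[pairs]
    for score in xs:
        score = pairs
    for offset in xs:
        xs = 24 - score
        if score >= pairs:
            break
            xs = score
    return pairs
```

Transformed code:
def mix(pairs, xs, score):
    score = 36
    if 32 >= xs:
        return 13
    score = score[pairs]
    for score in xs:
        score = pairs
    for offset in xs:
        xs = 24 - score
        if score >= pairs:
            break
    return pairs

8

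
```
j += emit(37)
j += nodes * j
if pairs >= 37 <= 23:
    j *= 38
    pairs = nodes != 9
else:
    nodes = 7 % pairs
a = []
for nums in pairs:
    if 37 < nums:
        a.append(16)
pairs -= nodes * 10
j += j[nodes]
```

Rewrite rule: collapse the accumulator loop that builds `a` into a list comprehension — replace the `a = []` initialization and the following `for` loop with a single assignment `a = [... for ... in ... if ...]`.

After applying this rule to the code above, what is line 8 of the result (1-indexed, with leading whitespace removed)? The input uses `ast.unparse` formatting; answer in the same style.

a = [16 for nums in pairs if 37 < nums]

Transformed code:
j += emit(37)
j += nodes * j
if pairs >= 37 <= 23:
    j *= 38
    pairs = nodes != 9
else:
    nodes = 7 % pairs
a = [16 for nums in pairs if 37 < nums]
pairs -= nodes * 10
j += j[nodes]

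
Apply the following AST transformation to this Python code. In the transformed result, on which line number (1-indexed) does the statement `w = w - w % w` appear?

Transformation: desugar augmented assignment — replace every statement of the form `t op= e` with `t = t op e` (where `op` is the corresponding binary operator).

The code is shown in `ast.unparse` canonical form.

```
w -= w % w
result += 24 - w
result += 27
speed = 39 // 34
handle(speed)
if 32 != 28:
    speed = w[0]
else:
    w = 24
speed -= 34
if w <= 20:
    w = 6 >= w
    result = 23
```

Transformed code:
w = w - w % w
result = result + (24 - w)
result = result + 27
speed = 39 // 34
handle(speed)
if 32 != 28:
    speed = w[0]
else:
    w = 24
speed = speed - 34
if w <= 20:
    w = 6 >= w
    result = 23

1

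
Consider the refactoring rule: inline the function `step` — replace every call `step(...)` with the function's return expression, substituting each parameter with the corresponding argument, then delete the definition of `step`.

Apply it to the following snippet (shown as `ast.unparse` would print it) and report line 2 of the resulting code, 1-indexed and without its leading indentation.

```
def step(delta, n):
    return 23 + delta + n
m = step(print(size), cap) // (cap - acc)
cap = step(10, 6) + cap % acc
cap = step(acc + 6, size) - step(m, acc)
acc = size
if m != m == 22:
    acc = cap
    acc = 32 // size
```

cap = 23 + 10 + 6 + cap % acc

Transformed code:
m = (23 + print(size) + cap) // (cap - acc)
cap = 23 + 10 + 6 + cap % acc
cap = 23 + (acc + 6) + size - (23 + m + acc)
acc = size
if m != m == 22:
    acc = cap
    acc = 32 // size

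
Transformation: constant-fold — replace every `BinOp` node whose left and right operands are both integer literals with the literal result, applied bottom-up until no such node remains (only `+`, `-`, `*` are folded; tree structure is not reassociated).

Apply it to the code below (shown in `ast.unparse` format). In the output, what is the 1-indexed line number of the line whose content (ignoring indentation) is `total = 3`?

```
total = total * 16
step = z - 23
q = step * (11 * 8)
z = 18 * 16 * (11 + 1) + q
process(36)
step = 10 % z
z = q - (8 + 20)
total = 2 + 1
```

8

Transformed code:
total = total * 16
step = z - 23
q = step * 88
z = 3456 + q
process(36)
step = 10 % z
z = q - 28
total = 3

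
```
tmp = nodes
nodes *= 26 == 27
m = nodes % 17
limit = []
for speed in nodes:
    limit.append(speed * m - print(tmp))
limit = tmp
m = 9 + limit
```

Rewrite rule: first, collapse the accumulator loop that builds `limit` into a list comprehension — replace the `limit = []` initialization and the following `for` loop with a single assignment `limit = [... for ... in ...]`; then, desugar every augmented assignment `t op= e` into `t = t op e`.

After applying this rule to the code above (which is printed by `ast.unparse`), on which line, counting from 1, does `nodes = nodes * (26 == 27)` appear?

2

Transformed code:
tmp = nodes
nodes = nodes * (26 == 27)
m = nodes % 17
limit = [speed * m - print(tmp) for speed in nodes]
limit = tmp
m = 9 + limit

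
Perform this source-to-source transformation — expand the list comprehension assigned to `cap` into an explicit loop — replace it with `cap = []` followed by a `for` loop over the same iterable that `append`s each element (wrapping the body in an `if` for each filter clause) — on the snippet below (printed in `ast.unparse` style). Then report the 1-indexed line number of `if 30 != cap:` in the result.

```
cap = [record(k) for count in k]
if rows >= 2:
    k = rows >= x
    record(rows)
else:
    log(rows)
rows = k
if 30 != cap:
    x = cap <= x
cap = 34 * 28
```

10

Transformed code:
cap = []
for count in k:
    cap.append(record(k))
if rows >= 2:
    k = rows >= x
    record(rows)
else:
    log(rows)
rows = k
if 30 != cap:
    x = cap <= x
cap = 34 * 28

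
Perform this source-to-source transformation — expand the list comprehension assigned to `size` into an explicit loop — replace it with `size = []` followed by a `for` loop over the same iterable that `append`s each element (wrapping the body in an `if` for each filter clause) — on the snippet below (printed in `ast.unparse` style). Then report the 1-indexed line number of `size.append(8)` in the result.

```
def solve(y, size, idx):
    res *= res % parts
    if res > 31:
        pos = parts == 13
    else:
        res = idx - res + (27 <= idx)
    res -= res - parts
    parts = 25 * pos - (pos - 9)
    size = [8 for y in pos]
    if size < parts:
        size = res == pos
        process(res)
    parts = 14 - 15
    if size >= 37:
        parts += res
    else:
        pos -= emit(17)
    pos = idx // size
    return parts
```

11

Transformed code:
def solve(y, size, idx):
    res *= res % parts
    if res > 31:
        pos = parts == 13
    else:
        res = idx - res + (27 <= idx)
    res -= res - parts
    parts = 25 * pos - (pos - 9)
    size = []
    for y in pos:
        size.append(8)
    if size < parts:
        size = res == pos
        process(res)
    parts = 14 - 15
    if size >= 37:
        parts += res
    else:
        pos -= emit(17)
    pos = idx // size
    return parts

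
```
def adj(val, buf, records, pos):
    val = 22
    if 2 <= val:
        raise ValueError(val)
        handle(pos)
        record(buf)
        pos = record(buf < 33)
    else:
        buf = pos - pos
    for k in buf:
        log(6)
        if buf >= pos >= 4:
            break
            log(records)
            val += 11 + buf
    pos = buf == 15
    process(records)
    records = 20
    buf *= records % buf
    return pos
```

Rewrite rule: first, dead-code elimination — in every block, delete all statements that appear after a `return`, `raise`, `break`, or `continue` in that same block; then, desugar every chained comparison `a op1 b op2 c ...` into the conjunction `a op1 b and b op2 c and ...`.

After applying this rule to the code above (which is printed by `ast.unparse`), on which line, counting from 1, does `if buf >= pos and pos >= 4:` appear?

Transformed code:
def adj(val, buf, records, pos):
    val = 22
    if 2 <= val:
        raise ValueError(val)
    else:
        buf = pos - pos
    for k in buf:
        log(6)
        if buf >= pos and pos >= 4:
            break
    pos = buf == 15
    process(records)
    records = 20
    buf *= records % buf
    return pos

9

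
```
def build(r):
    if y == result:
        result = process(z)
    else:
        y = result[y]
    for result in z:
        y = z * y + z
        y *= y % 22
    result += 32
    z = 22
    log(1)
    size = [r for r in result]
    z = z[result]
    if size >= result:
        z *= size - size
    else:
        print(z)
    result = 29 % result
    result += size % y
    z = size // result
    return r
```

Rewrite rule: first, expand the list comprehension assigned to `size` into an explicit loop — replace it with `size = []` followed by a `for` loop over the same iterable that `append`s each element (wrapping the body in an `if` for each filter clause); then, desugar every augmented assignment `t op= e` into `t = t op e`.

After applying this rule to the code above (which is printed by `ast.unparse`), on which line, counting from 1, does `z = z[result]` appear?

Transformed code:
def build(r):
    if y == result:
        result = process(z)
    else:
        y = result[y]
    for result in z:
        y = z * y + z
        y = y * (y % 22)
    result = result + 32
    z = 22
    log(1)
    size = []
    for r in result:
        size.append(r)
    z = z[result]
    if size >= result:
        z = z * (size - size)
    else:
        print(z)
    result = 29 % result
    result = result + size % y
    z = size // result
    return r

15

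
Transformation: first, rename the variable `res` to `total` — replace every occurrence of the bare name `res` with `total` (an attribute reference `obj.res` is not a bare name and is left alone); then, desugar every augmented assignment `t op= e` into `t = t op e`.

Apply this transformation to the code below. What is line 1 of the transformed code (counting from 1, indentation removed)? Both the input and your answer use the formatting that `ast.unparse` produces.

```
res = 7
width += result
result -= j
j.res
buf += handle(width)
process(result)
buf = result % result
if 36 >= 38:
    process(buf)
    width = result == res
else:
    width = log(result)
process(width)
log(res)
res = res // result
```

total = 7

Transformed code:
total = 7
width = width + result
result = result - j
j.res
buf = buf + handle(width)
process(result)
buf = result % result
if 36 >= 38:
    process(buf)
    width = result == total
else:
    width = log(result)
process(width)
log(total)
total = total // result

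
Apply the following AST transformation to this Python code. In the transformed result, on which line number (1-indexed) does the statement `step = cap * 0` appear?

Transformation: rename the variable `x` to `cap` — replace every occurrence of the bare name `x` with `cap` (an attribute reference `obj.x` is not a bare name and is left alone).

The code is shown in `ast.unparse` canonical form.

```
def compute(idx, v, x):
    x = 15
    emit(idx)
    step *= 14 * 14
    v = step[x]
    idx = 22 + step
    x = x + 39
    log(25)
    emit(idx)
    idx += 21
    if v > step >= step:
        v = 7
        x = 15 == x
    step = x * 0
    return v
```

14

Transformed code:
def compute(idx, v, cap):
    cap = 15
    emit(idx)
    step *= 14 * 14
    v = step[cap]
    idx = 22 + step
    cap = cap + 39
    log(25)
    emit(idx)
    idx += 21
    if v > step >= step:
        v = 7
        cap = 15 == cap
    step = cap * 0
    return v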